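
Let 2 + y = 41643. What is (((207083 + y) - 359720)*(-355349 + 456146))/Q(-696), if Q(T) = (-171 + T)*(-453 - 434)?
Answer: -3729354604/256343 ≈ -14548.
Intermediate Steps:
y = 41641 (y = -2 + 41643 = 41641)
Q(T) = 151677 - 887*T (Q(T) = (-171 + T)*(-887) = 151677 - 887*T)
(((207083 + y) - 359720)*(-355349 + 456146))/Q(-696) = (((207083 + 41641) - 359720)*(-355349 + 456146))/(151677 - 887*(-696)) = ((248724 - 359720)*100797)/(151677 + 617352) = -110996*100797/769029 = -11188063812*1/769029 = -3729354604/256343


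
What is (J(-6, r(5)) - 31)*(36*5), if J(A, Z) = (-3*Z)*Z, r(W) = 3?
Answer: -10440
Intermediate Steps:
J(A, Z) = -3*Z²
(J(-6, r(5)) - 31)*(36*5) = (-3*3² - 31)*(36*5) = (-3*9 - 31)*180 = (-27 - 31)*180 = -58*180 = -10440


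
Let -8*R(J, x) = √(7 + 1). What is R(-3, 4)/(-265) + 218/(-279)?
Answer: -218/279 + √2/1060 ≈ -0.78003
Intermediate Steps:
R(J, x) = -√2/4 (R(J, x) = -√(7 + 1)/8 = -√2/4)
R(-3, 4)/(-265) + 218/(-279) = -√2/4/(-265) + 218/(-279) = -√2/4*(-1/265) + 218*(-1/279) = √2/1060 - 218/279 = -218/279 + √2/1060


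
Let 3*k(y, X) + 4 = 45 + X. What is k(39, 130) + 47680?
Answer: 47737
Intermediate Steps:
k(y, X) = 41/3 + X/3 (k(y, X) = -4/3 + (45 + X)/3 = -4/3 + (15 + X/3) = 41/3 + X/3)
k(39, 130) + 47680 = (41/3 + (1/3)*130) + 47680 = (41/3 + 130/3) + 47680 = 57 + 47680 = 47737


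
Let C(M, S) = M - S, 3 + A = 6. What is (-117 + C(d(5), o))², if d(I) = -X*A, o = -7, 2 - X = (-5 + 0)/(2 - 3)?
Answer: 10201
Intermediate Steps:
X = -3 (X = 2 - (-5 + 0)/(2 - 3) = 2 - (-5)/(-1) = 2 - (-5)*(-1) = 2 - 1*5 = 2 - 5 = -3)
A = 3 (A = -3 + 6 = 3)
d(I) = 9 (d(I) = -(-3)*3 = -1*(-9) = 9)
(-117 + C(d(5), o))² = (-117 + (9 - 1*(-7)))² = (-117 + (9 + 7))² = (-117 + 16)² = (-101)² = 10201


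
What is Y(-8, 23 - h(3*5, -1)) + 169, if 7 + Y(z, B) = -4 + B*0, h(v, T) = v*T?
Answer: 158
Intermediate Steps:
h(v, T) = T*v
Y(z, B) = -11 (Y(z, B) = -7 + (-4 + B*0) = -7 + (-4 + 0) = -7 - 4 = -11)
Y(-8, 23 - h(3*5, -1)) + 169 = -11 + 169 = 158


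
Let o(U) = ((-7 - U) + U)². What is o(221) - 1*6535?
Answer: -6486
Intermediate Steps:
o(U) = 49 (o(U) = (-7)² = 49)
o(221) - 1*6535 = 49 - 1*6535 = 49 - 6535 = -6486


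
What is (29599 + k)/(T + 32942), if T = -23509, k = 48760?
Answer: 78359/9433 ≈ 8.3069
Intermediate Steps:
(29599 + k)/(T + 32942) = (29599 + 48760)/(-23509 + 32942) = 78359/9433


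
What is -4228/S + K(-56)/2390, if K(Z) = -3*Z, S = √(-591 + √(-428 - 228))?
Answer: 84/1195 - 4228/√(-591 + 4*I*√41) ≈ -3.6939 + 173.79*I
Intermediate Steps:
S = √(-591 + 4*I*√41) (S = √(-591 + √(-656)) = √(-591 + 4*I*√41) ≈ 0.52666 + 24.316*I)
-4228/S + K(-56)/2390 = -4228/√(-591 + 4*I*√41) - 3*(-56)/2390 = -4228/√(-591 + 4*I*√41) + 168*(1/2390) = -4228/√(-591 + 4*I*√41) + 84/1195 = 84/1195 - 4228/√(-591 + 4*I*√41)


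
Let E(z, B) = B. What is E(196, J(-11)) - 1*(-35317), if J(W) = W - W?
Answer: 35317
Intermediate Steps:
J(W) = 0
E(196, J(-11)) - 1*(-35317) = 0 - 1*(-35317) = 0 + 35317 = 35317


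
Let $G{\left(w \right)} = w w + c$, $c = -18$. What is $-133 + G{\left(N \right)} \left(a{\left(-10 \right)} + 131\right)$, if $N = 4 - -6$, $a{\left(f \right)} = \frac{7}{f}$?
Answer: $\frac{52758}{5} \approx 10552.0$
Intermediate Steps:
$N = 10$ ($N = 4 + 6 = 10$)
$G{\left(w \right)} = -18 + w^{2}$ ($G{\left(w \right)} = w w - 18 = w^{2} - 18 = -18 + w^{2}$)
$-133 + G{\left(N \right)} \left(a{\left(-10 \right)} + 131\right) = -133 + \left(-18 + 10^{2}\right) \left(\frac{7}{-10} + 131\right) = -133 + \left(-18 + 100\right) \left(7 \left(- \frac{1}{10}\right) + 131\right) = -133 + 82 \left(- \frac{7}{10} + 131\right) = -133 + 82 \cdot \frac{1303}{10} = -133 + \frac{53423}{5} = \frac{52758}{5}$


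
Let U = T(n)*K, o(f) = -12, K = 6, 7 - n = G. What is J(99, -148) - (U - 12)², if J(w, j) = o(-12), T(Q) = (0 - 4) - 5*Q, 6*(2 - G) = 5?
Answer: -44533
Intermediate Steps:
G = 7/6 (G = 2 - ⅙*5 = 2 - ⅚ = 7/6 ≈ 1.1667)
n = 35/6 (n = 7 - 1*7/6 = 7 - 7/6 = 35/6 ≈ 5.8333)
T(Q) = -4 - 5*Q
J(w, j) = -12
U = -199 (U = (-4 - 5*35/6)*6 = (-4 - 175/6)*6 = -199/6*6 = -199)
J(99, -148) - (U - 12)² = -12 - (-199 - 12)² = -12 - 1*(-211)² = -12 - 1*44521 = -12 - 44521 = -44533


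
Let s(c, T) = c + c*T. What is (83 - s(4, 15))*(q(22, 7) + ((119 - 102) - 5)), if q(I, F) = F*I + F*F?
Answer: 4085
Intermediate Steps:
s(c, T) = c + T*c
q(I, F) = F² + F*I (q(I, F) = F*I + F² = F² + F*I)
(83 - s(4, 15))*(q(22, 7) + ((119 - 102) - 5)) = (83 - 4*(1 + 15))*(7*(7 + 22) + ((119 - 102) - 5)) = (83 - 4*16)*(7*29 + (17 - 5)) = (83 - 1*64)*(203 + 12) = (83 - 64)*215 = 19*215 = 4085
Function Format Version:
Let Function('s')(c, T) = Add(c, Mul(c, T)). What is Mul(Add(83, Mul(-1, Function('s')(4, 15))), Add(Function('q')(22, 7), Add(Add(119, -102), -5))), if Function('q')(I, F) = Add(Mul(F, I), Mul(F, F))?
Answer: 4085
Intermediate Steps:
Function('s')(c, T) = Add(c, Mul(T, c))
Function('q')(I, F) = Add(Pow(F, 2), Mul(F, I)) (Function('q')(I, F) = Add(Mul(F, I), Pow(F, 2)) = Add(Pow(F, 2), Mul(F, I)))
Mul(Add(83, Mul(-1, Function('s')(4, 15))), Add(Function('q')(22, 7), Add(Add(119, -102), -5))) = Mul(Add(83, Mul(-1, Mul(4, Add(1, 15)))), Add(Mul(7, Add(7, 22)), Add(Add(119, -102), -5))) = Mul(Add(83, Mul(-1, Mul(4, 16))), Add(Mul(7, 29), Add(17, -5))) = Mul(Add(83, Mul(-1, 64)), Add(203, 12)) = Mul(Add(83, -64), 215) = Mul(19, 215) = 4085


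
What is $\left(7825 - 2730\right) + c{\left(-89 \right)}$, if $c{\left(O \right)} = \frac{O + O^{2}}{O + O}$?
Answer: $5051$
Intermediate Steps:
$c{\left(O \right)} = \frac{O + O^{2}}{2 O}$
$\left(7825 - 2730\right) + c{\left(-89 \right)} = \left(7825 - 2730\right) + \left(\frac{1}{2} + \frac{1}{2} \left(-89\right)\right) = 5095 + \left(\frac{1}{2} - \frac{89}{2}\right) = 5095 - 44 = 5051$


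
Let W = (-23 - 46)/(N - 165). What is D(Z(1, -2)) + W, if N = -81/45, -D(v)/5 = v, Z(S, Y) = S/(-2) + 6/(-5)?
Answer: 1239/139 ≈ 8.9137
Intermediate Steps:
Z(S, Y) = -6/5 - S/2 (Z(S, Y) = S*(-1/2) + 6*(-1/5) = -S/2 - 6/5 = -6/5 - S/2)
D(v) = -5*v
N = -9/5 (N = -81*1/45 = -9/5 ≈ -1.8000)
W = 115/278 (W = (-23 - 46)/(-9/5 - 165) = -69/(-834/5) = -69*(-5/834) = 115/278 ≈ 0.41367)
D(Z(1, -2)) + W = -5*(-6/5 - 1/2*1) + 115/278 = -5*(-6/5 - 1/2) + 115/278 = -5*(-17/10) + 115/278 = 17/2 + 115/278 = 1239/139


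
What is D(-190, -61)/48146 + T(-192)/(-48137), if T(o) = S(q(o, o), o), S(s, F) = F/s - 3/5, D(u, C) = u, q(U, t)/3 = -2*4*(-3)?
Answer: -3548192/914843685 ≈ -0.0038785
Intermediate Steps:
q(U, t) = 72 (q(U, t) = 3*(-2*4*(-3)) = 3*(-8*(-3)) = 3*24 = 72)
S(s, F) = -⅗ + F/s (S(s, F) = F/s - 3*⅕ = F/s - ⅗ = -⅗ + F/s)
T(o) = -⅗ + o/72
D(-190, -61)/48146 + T(-192)/(-48137) = -190/48146 + (-⅗ + (1/72)*(-192))/(-48137) = -190*1/48146 + (-⅗ - 8/3)*(-1/48137) = -5/1267 - 49/15*(-1/48137) = -5/1267 + 49/722055 = -3548192/914843685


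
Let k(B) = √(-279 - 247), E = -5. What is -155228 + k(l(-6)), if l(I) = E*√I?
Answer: -155228 + I*√526 ≈ -1.5523e+5 + 22.935*I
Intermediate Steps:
l(I) = -5*√I
k(B) = I*√526 (k(B) = √(-526) = I*√526)
-155228 + k(l(-6)) = -155228 + I*√526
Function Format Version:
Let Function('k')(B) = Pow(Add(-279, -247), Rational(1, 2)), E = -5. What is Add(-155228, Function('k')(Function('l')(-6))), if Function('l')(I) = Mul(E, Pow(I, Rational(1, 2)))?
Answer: Add(-155228, Mul(I, Pow(526, Rational(1, 2)))) ≈ Add(-1.5523e+5, Mul(22.935, I))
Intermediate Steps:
Function('l')(I) = Mul(-5, Pow(I, Rational(1, 2)))
Function('k')(B) = Mul(I, Pow(526, Rational(1, 2))) (Function('k')(B) = Pow(-526, Rational(1, 2)) = Mul(I, Pow(526, Rational(1, 2))))
Add(-155228, Function('k')(Function('l')(-6))) = Add(-155228, Mul(I, Pow(526, Rational(1, 2))))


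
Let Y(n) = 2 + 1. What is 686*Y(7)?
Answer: 2058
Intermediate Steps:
Y(n) = 3
686*Y(7) = 686*3 = 2058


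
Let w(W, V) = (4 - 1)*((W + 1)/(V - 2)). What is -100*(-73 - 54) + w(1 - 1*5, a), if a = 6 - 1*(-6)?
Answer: 126991/10 ≈ 12699.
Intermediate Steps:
a = 12 (a = 6 + 6 = 12)
w(W, V) = 3*(1 + W)/(-2 + V) (w(W, V) = 3*((1 + W)/(-2 + V)) = 3*(1 + W)/(-2 + V))
-100*(-73 - 54) + w(1 - 1*5, a) = -100*(-73 - 54) + 3*(1 + (1 - 1*5))/(-2 + 12) = -100*(-127) + 3*(1 + (1 - 5))/10 = 12700 + 3*(1/10)*(1 - 4) = 12700 + 3*(1/10)*(-3) = 12700 - 9/10 = 126991/10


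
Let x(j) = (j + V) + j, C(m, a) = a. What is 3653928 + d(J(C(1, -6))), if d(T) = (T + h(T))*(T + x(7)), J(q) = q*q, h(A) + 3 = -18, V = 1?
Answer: 3654693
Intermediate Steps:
h(A) = -21 (h(A) = -3 - 18 = -21)
x(j) = 1 + 2*j (x(j) = (j + 1) + j = (1 + j) + j = 1 + 2*j)
J(q) = q**2
d(T) = (-21 + T)*(15 + T) (d(T) = (T - 21)*(T + (1 + 2*7)) = (-21 + T)*(T + (1 + 14)) = (-21 + T)*(T + 15) = (-21 + T)*(15 + T))
3653928 + d(J(C(1, -6))) = 3653928 + (-315 + ((-6)**2)**2 - 6*(-6)**2) = 3653928 + (-315 + 36**2 - 6*36) = 3653928 + (-315 + 1296 - 216) = 3653928 + 765 = 3654693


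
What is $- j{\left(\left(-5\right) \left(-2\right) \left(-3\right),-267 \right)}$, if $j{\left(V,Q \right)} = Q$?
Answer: $267$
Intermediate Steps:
$- j{\left(\left(-5\right) \left(-2\right) \left(-3\right),-267 \right)} = \left(-1\right) \left(-267\right) = 267$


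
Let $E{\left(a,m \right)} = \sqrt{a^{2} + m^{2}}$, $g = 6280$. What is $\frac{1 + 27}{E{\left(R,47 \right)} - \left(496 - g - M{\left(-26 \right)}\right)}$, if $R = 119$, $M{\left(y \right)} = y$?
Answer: $\frac{80612}{16569097} - \frac{14 \sqrt{16370}}{16569097} \approx 0.0047571$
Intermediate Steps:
$\frac{1 + 27}{E{\left(R,47 \right)} - \left(496 - g - M{\left(-26 \right)}\right)} = \frac{1 + 27}{\sqrt{119^{2} + 47^{2}} + \left(\left(6280 - 26\right) - 496\right)} = \frac{1}{\sqrt{14161 + 2209} + \left(6254 - 496\right)} 28 = \frac{1}{\sqrt{16370} + 5758} \cdot 28 = \frac{1}{5758 + \sqrt{16370}} \cdot 28 = \frac{28}{5758 + \sqrt{16370}}$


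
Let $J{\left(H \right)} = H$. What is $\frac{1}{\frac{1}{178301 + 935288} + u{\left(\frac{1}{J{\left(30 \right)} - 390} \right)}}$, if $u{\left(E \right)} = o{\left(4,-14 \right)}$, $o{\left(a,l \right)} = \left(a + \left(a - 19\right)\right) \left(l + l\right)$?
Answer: $\frac{1113589}{342985413} \approx 0.0032468$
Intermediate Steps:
$o{\left(a,l \right)} = 2 l \left(-19 + 2 a\right)$ ($o{\left(a,l \right)} = \left(a + \left(-19 + a\right)\right) 2 l = \left(-19 + 2 a\right) 2 l = 2 l \left(-19 + 2 a\right)$)
$u{\left(E \right)} = 308$ ($u{\left(E \right)} = 2 \left(-14\right) \left(-19 + 2 \cdot 4\right) = 2 \left(-14\right) \left(-19 + 8\right) = 2 \left(-14\right) \left(-11\right) = 308$)
$\frac{1}{\frac{1}{178301 + 935288} + u{\left(\frac{1}{J{\left(30 \right)} - 390} \right)}} = \frac{1}{\frac{1}{178301 + 935288} + 308} = \frac{1}{\frac{1}{1113589} + 308} = \frac{1}{\frac{342985413}{1113589}} = \frac{1113589}{342985413}$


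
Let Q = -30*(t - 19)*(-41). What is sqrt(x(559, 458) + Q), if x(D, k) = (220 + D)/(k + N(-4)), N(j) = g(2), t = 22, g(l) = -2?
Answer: sqrt(531606)/12 ≈ 60.759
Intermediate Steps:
N(j) = -2
x(D, k) = (220 + D)/(-2 + k) (x(D, k) = (220 + D)/(k - 2) = (220 + D)/(-2 + k))
Q = 3690 (Q = -30*(22 - 19)*(-41) = -30*3*(-41) = -90*(-41) = 3690)
sqrt(x(559, 458) + Q) = sqrt((220 + 559)/(-2 + 458) + 3690) = sqrt(779/456 + 3690) = sqrt((1/456)*779 + 3690) = sqrt(41/24 + 3690) = sqrt(88601/24) = sqrt(531606)/12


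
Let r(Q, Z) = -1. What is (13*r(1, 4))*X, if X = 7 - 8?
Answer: 13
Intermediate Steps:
X = -1
(13*r(1, 4))*X = (13*(-1))*(-1) = -13*(-1) = 13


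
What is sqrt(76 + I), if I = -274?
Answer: 3*I*sqrt(22) ≈ 14.071*I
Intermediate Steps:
sqrt(76 + I) = sqrt(76 - 274) = sqrt(-198) = 3*I*sqrt(22)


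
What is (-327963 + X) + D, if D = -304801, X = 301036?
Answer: -331728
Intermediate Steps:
(-327963 + X) + D = (-327963 + 301036) - 304801 = -26927 - 304801 = -331728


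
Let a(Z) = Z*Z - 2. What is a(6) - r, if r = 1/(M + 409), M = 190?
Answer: 20365/599 ≈ 33.998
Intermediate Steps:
a(Z) = -2 + Z**2 (a(Z) = Z**2 - 2 = -2 + Z**2)
r = 1/599 (r = 1/(190 + 409) = 1/599 ≈ 0.0016694)
a(6) - r = (-2 + 6**2) - 1*1/599 = (-2 + 36) - 1/599 = 34 - 1/599 = 20365/599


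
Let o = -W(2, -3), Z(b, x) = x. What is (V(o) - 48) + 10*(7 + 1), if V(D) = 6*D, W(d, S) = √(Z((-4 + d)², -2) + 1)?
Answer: 32 - 6*I ≈ 32.0 - 6.0*I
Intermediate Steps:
W(d, S) = I (W(d, S) = √(-2 + 1) = √(-1) = I)
o = -I ≈ -1.0*I
(V(o) - 48) + 10*(7 + 1) = (6*(-I) - 48) + 10*(7 + 1) = (-6*I - 48) + 10*8 = (-48 - 6*I) + 80 = 32 - 6*I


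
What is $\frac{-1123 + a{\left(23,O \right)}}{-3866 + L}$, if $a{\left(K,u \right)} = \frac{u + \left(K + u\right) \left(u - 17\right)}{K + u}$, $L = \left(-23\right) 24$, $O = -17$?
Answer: $\frac{6959}{26508} \approx 0.26252$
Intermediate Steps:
$L = -552$
$a{\left(K,u \right)} = \frac{u + \left(-17 + u\right) \left(K + u\right)}{K + u}$ ($a{\left(K,u \right)} = \frac{u + \left(K + u\right) \left(-17 + u\right)}{K + u} = \frac{u + \left(-17 + u\right) \left(K + u\right)}{K + u}$)
$\frac{-1123 + a{\left(23,O \right)}}{-3866 + L} = \frac{-1123 + \frac{\left(-17\right)^{2} - 391 - -272 + 23 \left(-17\right)}{23 - 17}}{-3866 - 552} = \frac{-1123 + \frac{289 - 391 + 272 - 391}{6}}{-4418} = \left(-1123 + \frac{1}{6} \left(-221\right)\right) \left(- \frac{1}{4418}\right) = \left(-1123 - \frac{221}{6}\right) \left(- \frac{1}{4418}\right) = \left(- \frac{6959}{6}\right) \left(- \frac{1}{4418}\right) = \frac{6959}{26508}$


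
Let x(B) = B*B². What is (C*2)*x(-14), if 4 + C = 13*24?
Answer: -1690304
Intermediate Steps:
C = 308 (C = -4 + 13*24 = -4 + 312 = 308)
x(B) = B³
(C*2)*x(-14) = (308*2)*(-14)³ = 616*(-2744) = -1690304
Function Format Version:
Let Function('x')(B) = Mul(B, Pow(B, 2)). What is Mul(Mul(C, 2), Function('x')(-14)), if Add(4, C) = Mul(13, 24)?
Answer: -1690304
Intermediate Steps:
C = 308 (C = Add(-4, Mul(13, 24)) = Add(-4, 312) = 308)
Function('x')(B) = Pow(B, 3)
Mul(Mul(C, 2), Function('x')(-14)) = Mul(Mul(308, 2), Pow(-14, 3)) = Mul(616, -2744) = -1690304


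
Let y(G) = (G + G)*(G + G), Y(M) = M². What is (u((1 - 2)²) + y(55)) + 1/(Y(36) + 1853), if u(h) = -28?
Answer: 38014729/3149 ≈ 12072.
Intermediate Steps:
y(G) = 4*G² (y(G) = (2*G)*(2*G) = 4*G²)
(u((1 - 2)²) + y(55)) + 1/(Y(36) + 1853) = (-28 + 4*55²) + 1/(36² + 1853) = (-28 + 4*3025) + 1/(1296 + 1853) = (-28 + 12100) + 1/3149 = 12072 + 1/3149 = 38014729/3149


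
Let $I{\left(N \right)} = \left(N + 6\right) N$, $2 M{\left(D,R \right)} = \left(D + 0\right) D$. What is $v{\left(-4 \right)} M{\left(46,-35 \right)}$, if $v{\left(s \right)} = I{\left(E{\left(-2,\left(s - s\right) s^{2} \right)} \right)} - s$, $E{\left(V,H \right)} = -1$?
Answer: $-1058$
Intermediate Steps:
$M{\left(D,R \right)} = \frac{D^{2}}{2}$ ($M{\left(D,R \right)} = \frac{\left(D + 0\right) D}{2} = \frac{D D}{2} = \frac{D^{2}}{2}$)
$I{\left(N \right)} = N \left(6 + N\right)$ ($I{\left(N \right)} = \left(6 + N\right) N = N \left(6 + N\right)$)
$v{\left(s \right)} = -5 - s$ ($v{\left(s \right)} = - (6 - 1) - s = \left(-1\right) 5 - s = -5 - s$)
$v{\left(-4 \right)} M{\left(46,-35 \right)} = \left(-5 - -4\right) \frac{46^{2}}{2} = \left(-5 + 4\right) \frac{1}{2} \cdot 2116 = \left(-1\right) 1058 = -1058$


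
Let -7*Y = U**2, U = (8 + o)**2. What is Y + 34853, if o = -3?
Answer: 243346/7 ≈ 34764.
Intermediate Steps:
U = 25 (U = (8 - 3)**2 = 5**2 = 25)
Y = -625/7 (Y = -1/7*25**2 = -1/7*625 = -625/7 ≈ -89.286)
Y + 34853 = -625/7 + 34853 = 243346/7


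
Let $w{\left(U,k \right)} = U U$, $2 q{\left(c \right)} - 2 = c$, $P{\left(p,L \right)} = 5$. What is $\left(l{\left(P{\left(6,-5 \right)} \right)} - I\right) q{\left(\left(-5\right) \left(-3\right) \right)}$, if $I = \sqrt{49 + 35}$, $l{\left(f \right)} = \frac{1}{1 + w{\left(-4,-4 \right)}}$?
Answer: $\frac{1}{2} - 17 \sqrt{21} \approx -77.404$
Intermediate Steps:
$q{\left(c \right)} = 1 + \frac{c}{2}$
$w{\left(U,k \right)} = U^{2}$
$l{\left(f \right)} = \frac{1}{17}$ ($l{\left(f \right)} = \frac{1}{1 + \left(-4\right)^{2}} = \frac{1}{1 + 16} = \frac{1}{17}$)
$I = 2 \sqrt{21}$ ($I = \sqrt{84} = 2 \sqrt{21} \approx 9.1651$)
$\left(l{\left(P{\left(6,-5 \right)} \right)} - I\right) q{\left(\left(-5\right) \left(-3\right) \right)} = \left(\frac{1}{17} - 2 \sqrt{21}\right) \left(1 + \frac{\left(-5\right) \left(-3\right)}{2}\right) = \left(\frac{1}{17} - 2 \sqrt{21}\right) \left(1 + \frac{1}{2} \cdot 15\right) = \left(\frac{1}{17} - 2 \sqrt{21}\right) \left(1 + \frac{15}{2}\right) = \left(\frac{1}{17} - 2 \sqrt{21}\right) \frac{17}{2} = \frac{1}{2} - 17 \sqrt{21}$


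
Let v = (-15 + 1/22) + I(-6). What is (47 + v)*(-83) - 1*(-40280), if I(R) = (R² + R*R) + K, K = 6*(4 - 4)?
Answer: 696173/22 ≈ 31644.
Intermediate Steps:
K = 0 (K = 6*0 = 0)
I(R) = 2*R² (I(R) = (R² + R*R) + 0 = (R² + R²) + 0 = 2*R² + 0 = 2*R²)
v = 1255/22 (v = (-15 + 1/22) + 2*(-6)² = (-15 + 1/22) + 2*36 = -329/22 + 72 = 1255/22 ≈ 57.045)
(47 + v)*(-83) - 1*(-40280) = (47 + 1255/22)*(-83) - 1*(-40280) = (2289/22)*(-83) + 40280 = -189987/22 + 40280 = 696173/22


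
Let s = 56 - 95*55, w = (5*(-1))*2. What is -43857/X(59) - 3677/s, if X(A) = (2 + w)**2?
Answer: -226461505/330816 ≈ -684.55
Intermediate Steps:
w = -10 (w = -5*2 = -10)
s = -5169 (s = 56 - 5225 = -5169)
X(A) = 64 (X(A) = (2 - 10)**2 = (-8)**2 = 64)
-43857/X(59) - 3677/s = -43857/64 - 3677/(-5169) = -43857*1/64 - 3677*(-1/5169) = -43857/64 + 3677/5169 = -226461505/330816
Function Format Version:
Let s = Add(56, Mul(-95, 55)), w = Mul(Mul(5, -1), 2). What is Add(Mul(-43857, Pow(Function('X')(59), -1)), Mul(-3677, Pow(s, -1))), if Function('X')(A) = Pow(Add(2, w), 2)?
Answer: Rational(-226461505, 330816) ≈ -684.55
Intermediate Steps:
w = -10 (w = Mul(-5, 2) = -10)
s = -5169 (s = Add(56, -5225) = -5169)
Function('X')(A) = 64 (Function('X')(A) = Pow(Add(2, -10), 2) = Pow(-8, 2) = 64)
Add(Mul(-43857, Pow(Function('X')(59), -1)), Mul(-3677, Pow(s, -1))) = Add(Mul(-43857, Pow(64, -1)), Mul(-3677, Pow(-5169, -1))) = Add(Mul(-43857, Rational(1, 64)), Mul(-3677, Rational(-1, 5169))) = Add(Rational(-43857, 64), Rational(3677, 5169)) = Rational(-226461505, 330816)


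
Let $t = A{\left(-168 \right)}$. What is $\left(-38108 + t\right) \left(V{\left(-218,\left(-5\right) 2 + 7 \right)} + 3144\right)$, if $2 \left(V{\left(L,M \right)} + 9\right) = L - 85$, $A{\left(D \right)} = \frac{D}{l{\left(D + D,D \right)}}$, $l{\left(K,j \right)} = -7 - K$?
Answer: $- \frac{5343746850}{47} \approx -1.137 \cdot 10^{8}$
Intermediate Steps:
$A{\left(D \right)} = \frac{D}{-7 - 2 D}$ ($A{\left(D \right)} = \frac{D}{-7 - \left(D + D\right)} = \frac{D}{-7 - 2 D}$)
$t = - \frac{24}{47}$ ($t = \left(-1\right) \left(-168\right) \frac{1}{7 + 2 \left(-168\right)} = \left(-1\right) \left(-168\right) \frac{1}{7 - 336} = \left(-1\right) \left(-168\right) \frac{1}{-329} = \left(-1\right) \left(-168\right) \left(- \frac{1}{329}\right) = - \frac{24}{47} \approx -0.51064$)
$V{\left(L,M \right)} = - \frac{103}{2} + \frac{L}{2}$ ($V{\left(L,M \right)} = -9 + \frac{L - 85}{2} = -9 + \frac{-85 + L}{2} = -9 + \left(- \frac{85}{2} + \frac{L}{2}\right) = - \frac{103}{2} + \frac{L}{2}$)
$\left(-38108 + t\right) \left(V{\left(-218,\left(-5\right) 2 + 7 \right)} + 3144\right) = \left(-38108 - \frac{24}{47}\right) \left(\left(- \frac{103}{2} + \frac{1}{2} \left(-218\right)\right) + 3144\right) = - \frac{1791100 \left(\left(- \frac{103}{2} - 109\right) + 3144\right)}{47} = - \frac{1791100 \left(- \frac{321}{2} + 3144\right)}{47} = \left(- \frac{1791100}{47}\right) \frac{5967}{2} = - \frac{5343746850}{47}$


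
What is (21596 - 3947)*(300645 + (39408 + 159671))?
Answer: 8819628876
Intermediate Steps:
(21596 - 3947)*(300645 + (39408 + 159671)) = 17649*(300645 + 199079) = 17649*499724 = 8819628876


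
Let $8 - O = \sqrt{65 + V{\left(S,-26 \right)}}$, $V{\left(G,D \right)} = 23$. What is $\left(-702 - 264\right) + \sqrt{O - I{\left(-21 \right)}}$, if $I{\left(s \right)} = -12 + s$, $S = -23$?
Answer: $-966 + \sqrt{41 - 2 \sqrt{22}} \approx -960.38$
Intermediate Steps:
$O = 8 - 2 \sqrt{22}$ ($O = 8 - \sqrt{65 + 23} = 8 - \sqrt{88} = 8 - 2 \sqrt{22} \approx -1.3808$)
$\left(-702 - 264\right) + \sqrt{O - I{\left(-21 \right)}} = \left(-702 - 264\right) + \sqrt{\left(8 - 2 \sqrt{22}\right) - \left(-12 - 21\right)} = -966 + \sqrt{\left(8 - 2 \sqrt{22}\right) - -33} = -966 + \sqrt{\left(8 - 2 \sqrt{22}\right) + 33} = -966 + \sqrt{41 - 2 \sqrt{22}}$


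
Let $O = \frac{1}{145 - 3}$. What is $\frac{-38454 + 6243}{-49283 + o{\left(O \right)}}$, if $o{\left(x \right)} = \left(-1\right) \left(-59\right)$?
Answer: $\frac{10737}{16408} \approx 0.65438$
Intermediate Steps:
$O = \frac{1}{142} \approx 0.0070423$
$o{\left(x \right)} = 59$
$\frac{-38454 + 6243}{-49283 + o{\left(O \right)}} = \frac{-38454 + 6243}{-49283 + 59} = - \frac{32211}{-49224} = \left(-32211\right) \left(- \frac{1}{49224}\right) = \frac{10737}{16408}$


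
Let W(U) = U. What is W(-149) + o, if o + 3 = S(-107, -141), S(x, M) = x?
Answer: -259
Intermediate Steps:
o = -110 (o = -3 - 107 = -110)
W(-149) + o = -149 - 110 = -259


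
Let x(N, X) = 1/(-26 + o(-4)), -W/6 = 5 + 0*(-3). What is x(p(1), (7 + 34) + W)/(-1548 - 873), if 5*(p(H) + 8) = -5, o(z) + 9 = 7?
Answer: 1/67788 ≈ 1.4752e-5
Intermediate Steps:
o(z) = -2 (o(z) = -9 + 7 = -2)
p(H) = -9 (p(H) = -8 + (⅕)*(-5) = -8 - 1 = -9)
W = -30 (W = -6*(5 + 0*(-3)) = -6*(5 + 0) = -6*5 = -30)
x(N, X) = -1/28 (x(N, X) = 1/(-26 - 2) = 1/(-28) = -1/28)
x(p(1), (7 + 34) + W)/(-1548 - 873) = -1/(28*(-1548 - 873)) = -1/28/(-2421) = -1/28*(-1/2421) = 1/67788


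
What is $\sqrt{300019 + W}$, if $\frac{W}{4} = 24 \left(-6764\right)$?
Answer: $5 i \sqrt{13973} \approx 591.04 i$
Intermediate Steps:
$W = -649344$ ($W = 4 \cdot 24 \left(-6764\right) = 4 \left(-162336\right) = -649344$)
$\sqrt{300019 + W} = \sqrt{300019 - 649344} = \sqrt{-349325} = 5 i \sqrt{13973}$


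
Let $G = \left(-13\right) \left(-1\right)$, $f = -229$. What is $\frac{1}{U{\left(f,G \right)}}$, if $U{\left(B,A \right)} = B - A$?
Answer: $- \frac{1}{242} \approx -0.0041322$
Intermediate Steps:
$G = 13$
$\frac{1}{U{\left(f,G \right)}} = \frac{1}{-229 - 13} = \frac{1}{-242} = - \frac{1}{242}$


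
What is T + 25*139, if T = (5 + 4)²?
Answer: 3556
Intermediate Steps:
T = 81 (T = 9² = 81)
T + 25*139 = 81 + 25*139 = 81 + 3475 = 3556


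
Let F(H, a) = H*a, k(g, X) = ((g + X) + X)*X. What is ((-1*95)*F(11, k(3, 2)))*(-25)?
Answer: 365750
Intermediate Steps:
k(g, X) = X*(g + 2*X) (k(g, X) = ((X + g) + X)*X = (g + 2*X)*X = X*(g + 2*X))
((-1*95)*F(11, k(3, 2)))*(-25) = ((-1*95)*(11*(2*(3 + 2*2))))*(-25) = -1045*2*(3 + 4)*(-25) = -1045*2*7*(-25) = -1045*14*(-25) = -95*154*(-25) = -14630*(-25) = 365750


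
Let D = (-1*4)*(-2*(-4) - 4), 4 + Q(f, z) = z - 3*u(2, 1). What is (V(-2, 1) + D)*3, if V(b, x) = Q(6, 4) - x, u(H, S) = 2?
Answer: -69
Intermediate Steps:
Q(f, z) = -10 + z (Q(f, z) = -4 + (z - 3*2) = -4 + (z - 6) = -4 + (-6 + z) = -10 + z)
V(b, x) = -6 - x (V(b, x) = (-10 + 4) - x = -6 - x)
D = -16 (D = -4*(8 - 4) = -4*4 = -16)
(V(-2, 1) + D)*3 = ((-6 - 1*1) - 16)*3 = ((-6 - 1) - 16)*3 = (-7 - 16)*3 = -23*3 = -69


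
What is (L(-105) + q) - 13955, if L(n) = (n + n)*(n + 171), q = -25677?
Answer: -53492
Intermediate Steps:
L(n) = 2*n*(171 + n) (L(n) = (2*n)*(171 + n) = 2*n*(171 + n))
(L(-105) + q) - 13955 = (2*(-105)*(171 - 105) - 25677) - 13955 = (2*(-105)*66 - 25677) - 13955 = (-13860 - 25677) - 13955 = -39537 - 13955 = -53492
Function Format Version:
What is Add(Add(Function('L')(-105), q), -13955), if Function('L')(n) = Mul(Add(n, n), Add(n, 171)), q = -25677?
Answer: -53492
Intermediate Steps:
Function('L')(n) = Mul(2, n, Add(171, n)) (Function('L')(n) = Mul(Mul(2, n), Add(171, n)) = Mul(2, n, Add(171, n)))
Add(Add(Function('L')(-105), q), -13955) = Add(Add(Mul(2, -105, Add(171, -105)), -25677), -13955) = Add(Add(Mul(2, -105, 66), -25677), -13955) = Add(Add(-13860, -25677), -13955) = Add(-39537, -13955) = -53492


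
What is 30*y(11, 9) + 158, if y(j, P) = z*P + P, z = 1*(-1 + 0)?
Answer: 158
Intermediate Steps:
z = -1 (z = 1*(-1) = -1)
y(j, P) = 0 (y(j, P) = -P + P = 0)
30*y(11, 9) + 158 = 30*0 + 158 = 0 + 158 = 158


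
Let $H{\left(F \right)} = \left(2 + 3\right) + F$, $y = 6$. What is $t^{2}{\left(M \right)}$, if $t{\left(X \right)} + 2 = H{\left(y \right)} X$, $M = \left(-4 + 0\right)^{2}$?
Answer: $30276$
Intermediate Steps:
$M = 16$ ($M = \left(-4\right)^{2} = 16$)
$H{\left(F \right)} = 5 + F$
$t{\left(X \right)} = -2 + 11 X$ ($t{\left(X \right)} = -2 + \left(5 + 6\right) X = -2 + 11 X$)
$t^{2}{\left(M \right)} = \left(-2 + 11 \cdot 16\right)^{2} = \left(-2 + 176\right)^{2} = 174^{2} = 30276$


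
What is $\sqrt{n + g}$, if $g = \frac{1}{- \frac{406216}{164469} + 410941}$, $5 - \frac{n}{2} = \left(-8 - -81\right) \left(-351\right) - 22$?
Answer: $\frac{17 \sqrt{810851552273792428111473}}{67586649113} \approx 226.5$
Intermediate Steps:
$n = 51300$ ($n = 10 - 2 \left(\left(-8 - -81\right) \left(-351\right) - 22\right) = 10 - 2 \left(\left(-8 + 81\right) \left(-351\right) - 22\right) = 10 - 2 \left(73 \left(-351\right) - 22\right) = 10 - 2 \left(-25623 - 22\right) = 10 - -51290 = 10 + 51290 = 51300$)
$g = \frac{164469}{67586649113}$ ($g = \frac{1}{\left(-406216\right) \frac{1}{164469} + 410941} = \frac{1}{- \frac{406216}{164469} + 410941} = \frac{1}{\frac{67586649113}{164469}} = \frac{164469}{67586649113} \approx 2.4335 \cdot 10^{-6}$)
$\sqrt{n + g} = \sqrt{51300 + \frac{164469}{67586649113}} = \sqrt{\frac{3467195099661369}{67586649113}} = \frac{17 \sqrt{810851552273792428111473}}{67586649113}$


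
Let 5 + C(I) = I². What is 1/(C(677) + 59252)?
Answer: 1/517576 ≈ 1.9321e-6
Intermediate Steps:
C(I) = -5 + I²
1/(C(677) + 59252) = 1/((-5 + 677²) + 59252) = 1/((-5 + 458329) + 59252) = 1/(458324 + 59252) = 1/517576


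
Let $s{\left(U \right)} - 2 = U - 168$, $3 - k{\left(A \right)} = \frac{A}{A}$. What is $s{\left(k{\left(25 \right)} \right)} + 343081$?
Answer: $342917$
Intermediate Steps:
$k{\left(A \right)} = 2$ ($k{\left(A \right)} = 3 - \frac{A}{A} = 3 - 1 = 2$)
$s{\left(U \right)} = -166 + U$ ($s{\left(U \right)} = 2 + \left(U - 168\right) = 2 + \left(-168 + U\right) = -166 + U$)
$s{\left(k{\left(25 \right)} \right)} + 343081 = \left(-166 + 2\right) + 343081 = -164 + 343081 = 342917$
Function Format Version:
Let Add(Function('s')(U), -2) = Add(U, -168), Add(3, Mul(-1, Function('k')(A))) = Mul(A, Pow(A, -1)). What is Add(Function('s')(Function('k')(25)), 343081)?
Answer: 342917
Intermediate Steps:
Function('k')(A) = 2 (Function('k')(A) = Add(3, Mul(-1, Mul(A, Pow(A, -1)))) = Add(3, Mul(-1, 1)) = Add(3, -1) = 2)
Function('s')(U) = Add(-166, U) (Function('s')(U) = Add(2, Add(U, -168)) = Add(2, Add(-168, U)) = Add(-166, U))
Add(Function('s')(Function('k')(25)), 343081) = Add(Add(-166, 2), 343081) = Add(-164, 343081) = 342917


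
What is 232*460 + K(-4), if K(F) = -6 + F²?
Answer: 106730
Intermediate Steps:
232*460 + K(-4) = 232*460 + (-6 + (-4)²) = 106720 + (-6 + 16) = 106720 + 10 = 106730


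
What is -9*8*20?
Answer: -1440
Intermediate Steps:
-9*8*20 = -72*20 = -1440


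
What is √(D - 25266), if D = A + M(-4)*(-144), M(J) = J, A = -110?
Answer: 20*I*√62 ≈ 157.48*I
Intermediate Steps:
D = 466 (D = -110 - 4*(-144) = -110 + 576 = 466)
√(D - 25266) = √(466 - 25266) = √(-24800) = 20*I*√62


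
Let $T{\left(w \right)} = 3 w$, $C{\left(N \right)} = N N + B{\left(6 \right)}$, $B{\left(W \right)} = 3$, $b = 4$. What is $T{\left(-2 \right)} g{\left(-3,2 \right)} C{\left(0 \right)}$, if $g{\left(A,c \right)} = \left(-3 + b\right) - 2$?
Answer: $18$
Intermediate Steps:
$g{\left(A,c \right)} = -1$ ($g{\left(A,c \right)} = \left(-3 + 4\right) - 2 = 1 - 2 = -1$)
$C{\left(N \right)} = 3 + N^{2}$ ($C{\left(N \right)} = N N + 3 = N^{2} + 3 = 3 + N^{2}$)
$T{\left(-2 \right)} g{\left(-3,2 \right)} C{\left(0 \right)} = 3 \left(-2\right) \left(-1\right) \left(3 + 0^{2}\right) = \left(-6\right) \left(-1\right) \left(3 + 0\right) = 6 \cdot 3 = 18$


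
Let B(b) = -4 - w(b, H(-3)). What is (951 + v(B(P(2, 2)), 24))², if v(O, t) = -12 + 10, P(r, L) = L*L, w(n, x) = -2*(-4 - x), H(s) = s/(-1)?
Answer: 900601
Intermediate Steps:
H(s) = -s (H(s) = s*(-1) = -s)
w(n, x) = 8 + 2*x
P(r, L) = L²
B(b) = -18 (B(b) = -4 - (8 + 2*(-1*(-3))) = -4 - (8 + 2*3) = -4 - (8 + 6) = -4 - 1*14 = -4 - 14 = -18)
v(O, t) = -2
(951 + v(B(P(2, 2)), 24))² = (951 - 2)² = 949² = 900601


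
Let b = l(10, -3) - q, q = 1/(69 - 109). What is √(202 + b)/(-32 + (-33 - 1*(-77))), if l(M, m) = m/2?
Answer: √80210/240 ≈ 1.1801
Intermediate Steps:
l(M, m) = m/2 (l(M, m) = m*(½) = m/2)
q = -1/40 (q = 1/(-40) = -1/40 ≈ -0.025000)
b = -59/40 (b = (½)*(-3) - 1*(-1/40) = -3/2 + 1/40 = -59/40 ≈ -1.4750)
√(202 + b)/(-32 + (-33 - 1*(-77))) = √(202 - 59/40)/(-32 + (-33 - 1*(-77))) = √(8021/40)/(-32 + (-33 + 77)) = (√80210/20)/(-32 + 44) = (√80210/20)/12 = (√80210/20)*(1/12) = √80210/240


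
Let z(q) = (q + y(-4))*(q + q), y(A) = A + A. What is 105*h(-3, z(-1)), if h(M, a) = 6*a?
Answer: 11340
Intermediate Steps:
y(A) = 2*A
z(q) = 2*q*(-8 + q) (z(q) = (q + 2*(-4))*(q + q) = (q - 8)*(2*q) = (-8 + q)*(2*q) = 2*q*(-8 + q))
105*h(-3, z(-1)) = 105*(6*(2*(-1)*(-8 - 1))) = 105*(6*(2*(-1)*(-9))) = 105*(6*18) = 105*108 = 11340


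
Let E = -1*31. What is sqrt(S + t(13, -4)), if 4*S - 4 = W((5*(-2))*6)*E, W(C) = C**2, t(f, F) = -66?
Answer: I*sqrt(27965) ≈ 167.23*I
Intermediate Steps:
E = -31
S = -27899 (S = 1 + (((5*(-2))*6)**2*(-31))/4 = 1 + ((-10*6)**2*(-31))/4 = 1 + ((-60)**2*(-31))/4 = 1 + (3600*(-31))/4 = 1 + (1/4)*(-111600) = 1 - 27900 = -27899)
sqrt(S + t(13, -4)) = sqrt(-27899 - 66) = sqrt(-27965) = I*sqrt(27965)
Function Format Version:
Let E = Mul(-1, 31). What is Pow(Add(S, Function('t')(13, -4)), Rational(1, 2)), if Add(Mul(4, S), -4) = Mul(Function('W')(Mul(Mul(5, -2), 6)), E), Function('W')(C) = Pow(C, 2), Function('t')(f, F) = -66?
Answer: Mul(I, Pow(27965, Rational(1, 2))) ≈ Mul(167.23, I)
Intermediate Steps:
E = -31
S = -27899 (S = Add(1, Mul(Rational(1, 4), Mul(Pow(Mul(Mul(5, -2), 6), 2), -31))) = Add(1, Mul(Rational(1, 4), Mul(Pow(Mul(-10, 6), 2), -31))) = Add(1, Mul(Rational(1, 4), Mul(Pow(-60, 2), -31))) = Add(1, Mul(Rational(1, 4), Mul(3600, -31))) = Add(1, Mul(Rational(1, 4), -111600)) = Add(1, -27900) = -27899)
Pow(Add(S, Function('t')(13, -4)), Rational(1, 2)) = Pow(Add(-27899, -66), Rational(1, 2)) = Pow(-27965, Rational(1, 2)) = Mul(I, Pow(27965, Rational(1, 2)))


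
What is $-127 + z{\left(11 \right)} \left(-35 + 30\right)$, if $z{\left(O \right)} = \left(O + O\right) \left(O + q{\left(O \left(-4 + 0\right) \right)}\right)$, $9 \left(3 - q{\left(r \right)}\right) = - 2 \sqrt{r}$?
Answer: $-1667 - \frac{440 i \sqrt{11}}{9} \approx -1667.0 - 162.15 i$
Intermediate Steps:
$q{\left(r \right)} = 3 + \frac{2 \sqrt{r}}{9}$ ($q{\left(r \right)} = 3 - \frac{\left(-2\right) \sqrt{r}}{9} = 3 + \frac{2 \sqrt{r}}{9}$)
$z{\left(O \right)} = 2 O \left(3 + O + \frac{4 \sqrt{- O}}{9}\right)$ ($z{\left(O \right)} = \left(O + O\right) \left(O + \left(3 + \frac{2 \sqrt{O \left(-4 + 0\right)}}{9}\right)\right) = 2 O \left(O + \left(3 + \frac{2 \sqrt{O \left(-4\right)}}{9}\right)\right) = 2 O \left(O + \left(3 + \frac{2 \sqrt{- 4 O}}{9}\right)\right) = 2 O \left(O + \left(3 + \frac{2 \cdot 2 \sqrt{- O}}{9}\right)\right) = 2 O \left(O + \left(3 + \frac{4 \sqrt{- O}}{9}\right)\right) = 2 O \left(3 + O + \frac{4 \sqrt{- O}}{9}\right)$)
$-127 + z{\left(11 \right)} \left(-35 + 30\right) = -127 + \frac{2}{9} \cdot 11 \left(27 + 4 \sqrt{\left(-1\right) 11} + 9 \cdot 11\right) \left(-35 + 30\right) = -127 + \frac{2}{9} \cdot 11 \left(27 + 4 \sqrt{-11} + 99\right) \left(-5\right) = -127 + \frac{2}{9} \cdot 11 \left(27 + 4 i \sqrt{11} + 99\right) \left(-5\right) = -127 + \frac{2}{9} \cdot 11 \left(126 + 4 i \sqrt{11}\right) \left(-5\right) = -127 + \left(308 + \frac{88 i \sqrt{11}}{9}\right) \left(-5\right) = -127 - \left(1540 + \frac{440 i \sqrt{11}}{9}\right) = -1667 - \frac{440 i \sqrt{11}}{9}$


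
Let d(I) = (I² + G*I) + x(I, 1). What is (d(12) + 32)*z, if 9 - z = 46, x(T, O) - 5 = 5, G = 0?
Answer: -6882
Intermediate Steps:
x(T, O) = 10 (x(T, O) = 5 + 5 = 10)
z = -37 (z = 9 - 1*46 = 9 - 46 = -37)
d(I) = 10 + I² (d(I) = (I² + 0*I) + 10 = (I² + 0) + 10 = I² + 10 = 10 + I²)
(d(12) + 32)*z = ((10 + 12²) + 32)*(-37) = ((10 + 144) + 32)*(-37) = (154 + 32)*(-37) = 186*(-37) = -6882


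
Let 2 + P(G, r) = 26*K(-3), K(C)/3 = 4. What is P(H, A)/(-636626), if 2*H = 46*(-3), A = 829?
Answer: -155/318313 ≈ -0.00048694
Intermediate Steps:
K(C) = 12 (K(C) = 3*4 = 12)
H = -69 (H = (46*(-3))/2 = (½)*(-138) = -69)
P(G, r) = 310 (P(G, r) = -2 + 26*12 = -2 + 312 = 310)
P(H, A)/(-636626) = 310/(-636626) = 310*(-1/636626) = -155/318313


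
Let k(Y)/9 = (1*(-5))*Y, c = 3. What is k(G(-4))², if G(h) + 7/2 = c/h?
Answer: 585225/16 ≈ 36577.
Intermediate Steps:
G(h) = -7/2 + 3/h
k(Y) = -45*Y (k(Y) = 9*((1*(-5))*Y) = 9*(-5*Y) = -45*Y)
k(G(-4))² = (-45*(-7/2 + 3/(-4)))² = (-45*(-7/2 + 3*(-¼)))² = (-45*(-7/2 - ¾))² = (-45*(-17/4))² = (765/4)² = 585225/16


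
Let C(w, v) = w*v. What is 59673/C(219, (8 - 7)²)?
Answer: 19891/73 ≈ 272.48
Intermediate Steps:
C(w, v) = v*w
59673/C(219, (8 - 7)²) = 59673/(((8 - 7)²*219)) = 59673/((1²*219)) = 59673/((1*219)) = 59673/219 = 59673*(1/219) = 19891/73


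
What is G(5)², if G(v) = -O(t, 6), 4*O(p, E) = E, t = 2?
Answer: 9/4 ≈ 2.2500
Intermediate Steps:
O(p, E) = E/4
G(v) = -3/2 (G(v) = -6/4 = -1*3/2 = -3/2)
G(5)² = (-3/2)² = 9/4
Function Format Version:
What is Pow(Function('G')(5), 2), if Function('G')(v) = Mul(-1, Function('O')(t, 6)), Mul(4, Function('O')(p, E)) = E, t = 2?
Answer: Rational(9, 4) ≈ 2.2500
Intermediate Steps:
Function('O')(p, E) = Mul(Rational(1, 4), E)
Function('G')(v) = Rational(-3, 2) (Function('G')(v) = Mul(-1, Mul(Rational(1, 4), 6)) = Mul(-1, Rational(3, 2)) = Rational(-3, 2))
Pow(Function('G')(5), 2) = Pow(Rational(-3, 2), 2) = Rational(9, 4)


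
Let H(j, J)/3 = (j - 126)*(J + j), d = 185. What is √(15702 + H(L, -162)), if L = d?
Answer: 39*√13 ≈ 140.62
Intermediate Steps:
L = 185
H(j, J) = 3*(-126 + j)*(J + j) (H(j, J) = 3*((j - 126)*(J + j)) = 3*((-126 + j)*(J + j)) = 3*(-126 + j)*(J + j))
√(15702 + H(L, -162)) = √(15702 + (-378*(-162) - 378*185 + 3*185² + 3*(-162)*185)) = √(15702 + (61236 - 69930 + 3*34225 - 89910)) = √(15702 + (61236 - 69930 + 102675 - 89910)) = √(15702 + 4071) = √19773 = 39*√13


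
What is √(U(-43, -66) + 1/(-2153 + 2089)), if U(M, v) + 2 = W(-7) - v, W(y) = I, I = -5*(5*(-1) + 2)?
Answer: √5055/8 ≈ 8.8873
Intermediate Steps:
I = 15 (I = -5*(-5 + 2) = -5*(-3) = 15)
W(y) = 15
U(M, v) = 13 - v (U(M, v) = -2 + (15 - v) = 13 - v)
√(U(-43, -66) + 1/(-2153 + 2089)) = √((13 - 1*(-66)) + 1/(-2153 + 2089)) = √((13 + 66) + 1/(-64)) = √(79 - 1/64) = √(5055/64) = √5055/8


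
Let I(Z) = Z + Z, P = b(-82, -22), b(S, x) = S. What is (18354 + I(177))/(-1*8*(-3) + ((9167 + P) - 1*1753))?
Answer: 1559/613 ≈ 2.5432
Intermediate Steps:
P = -82
I(Z) = 2*Z
(18354 + I(177))/(-1*8*(-3) + ((9167 + P) - 1*1753)) = (18354 + 2*177)/(-1*8*(-3) + ((9167 - 82) - 1*1753)) = (18354 + 354)/(-8*(-3) + (9085 - 1753)) = 18708/(24 + 7332) = 18708/7356 = 18708*(1/7356) = 1559/613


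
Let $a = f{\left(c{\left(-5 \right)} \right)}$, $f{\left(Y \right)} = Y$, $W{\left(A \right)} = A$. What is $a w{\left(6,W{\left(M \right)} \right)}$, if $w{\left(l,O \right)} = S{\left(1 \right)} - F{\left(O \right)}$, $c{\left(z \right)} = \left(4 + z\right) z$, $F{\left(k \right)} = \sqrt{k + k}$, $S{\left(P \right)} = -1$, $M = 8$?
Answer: $-25$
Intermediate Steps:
$F{\left(k \right)} = \sqrt{2} \sqrt{k}$ ($F{\left(k \right)} = \sqrt{2 k} = \sqrt{2} \sqrt{k}$)
$c{\left(z \right)} = z \left(4 + z\right)$
$a = 5$ ($a = - 5 \left(4 - 5\right) = \left(-5\right) \left(-1\right) = 5$)
$w{\left(l,O \right)} = -1 - \sqrt{2} \sqrt{O}$
$a w{\left(6,W{\left(M \right)} \right)} = 5 \left(-1 - \sqrt{2} \sqrt{8}\right) = 5 \left(-1 - \sqrt{2} \cdot 2 \sqrt{2}\right) = 5 \left(-1 - 4\right) = 5 \left(-5\right) = -25$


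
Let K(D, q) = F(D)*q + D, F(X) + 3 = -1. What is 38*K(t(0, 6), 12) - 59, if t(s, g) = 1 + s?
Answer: -1845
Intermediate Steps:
F(X) = -4 (F(X) = -3 - 1 = -4)
K(D, q) = D - 4*q (K(D, q) = -4*q + D = D - 4*q)
38*K(t(0, 6), 12) - 59 = 38*((1 + 0) - 4*12) - 59 = 38*(1 - 48) - 59 = 38*(-47) - 59 = -1786 - 59 = -1845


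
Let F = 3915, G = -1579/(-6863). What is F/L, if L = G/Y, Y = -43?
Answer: -1155351735/1579 ≈ -7.3170e+5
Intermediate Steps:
G = 1579/6863 (G = -1579*(-1/6863) = 1579/6863 ≈ 0.23007)
L = -1579/295109 (L = (1579/6863)/(-43) = (1579/6863)*(-1/43) = -1579/295109 ≈ -0.0053506)
F/L = 3915/(-1579/295109) = 3915*(-295109/1579) = -1155351735/1579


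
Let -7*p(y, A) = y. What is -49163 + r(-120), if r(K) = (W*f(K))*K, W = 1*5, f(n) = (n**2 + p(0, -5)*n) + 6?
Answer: -8692763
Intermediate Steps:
p(y, A) = -y/7
f(n) = 6 + n**2 (f(n) = (n**2 + (-1/7*0)*n) + 6 = (n**2 + 0*n) + 6 = (n**2 + 0) + 6 = n**2 + 6 = 6 + n**2)
W = 5
r(K) = K*(30 + 5*K**2) (r(K) = (5*(6 + K**2))*K = (30 + 5*K**2)*K = K*(30 + 5*K**2))
-49163 + r(-120) = -49163 + 5*(-120)*(6 + (-120)**2) = -49163 + 5*(-120)*(6 + 14400) = -49163 + 5*(-120)*14406 = -49163 - 8643600 = -8692763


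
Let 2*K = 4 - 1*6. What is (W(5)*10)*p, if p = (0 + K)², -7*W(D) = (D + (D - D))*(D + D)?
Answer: -500/7 ≈ -71.429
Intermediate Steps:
K = -1 (K = (4 - 1*6)/2 = (4 - 6)/2 = (½)*(-2) = -1)
W(D) = -2*D²/7 (W(D) = -(D + (D - D))*(D + D)/7 = -(D + 0)*2*D/7 = -D*2*D/7 = -2*D²/7)
p = 1 (p = (0 - 1)² = (-1)² = 1)
(W(5)*10)*p = (-2/7*5²*10)*1 = (-2/7*25*10)*1 = -50/7*10*1 = -500/7*1 = -500/7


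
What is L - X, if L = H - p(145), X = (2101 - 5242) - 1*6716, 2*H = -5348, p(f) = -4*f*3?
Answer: 8923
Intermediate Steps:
p(f) = -12*f
H = -2674 (H = (½)*(-5348) = -2674)
X = -9857 (X = -3141 - 6716 = -9857)
L = -934 (L = -2674 - (-12)*145 = -2674 - 1*(-1740) = -2674 + 1740 = -934)
L - X = -934 - 1*(-9857) = -934 + 9857 = 8923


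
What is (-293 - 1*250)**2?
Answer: 294849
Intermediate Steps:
(-293 - 1*250)**2 = (-293 - 250)**2 = (-543)**2 = 294849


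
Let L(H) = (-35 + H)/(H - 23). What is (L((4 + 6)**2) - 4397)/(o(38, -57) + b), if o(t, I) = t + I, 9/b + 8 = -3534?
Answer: 15571184/67307 ≈ 231.35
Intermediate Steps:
b = -9/3542 (b = 9/(-8 - 3534) = 9/(-3542) = 9*(-1/3542) = -9/3542 ≈ -0.0025409)
o(t, I) = I + t
L(H) = (-35 + H)/(-23 + H)
(L((4 + 6)**2) - 4397)/(o(38, -57) + b) = ((-35 + (4 + 6)**2)/(-23 + (4 + 6)**2) - 4397)/((-57 + 38) - 9/3542) = ((-35 + 10**2)/(-23 + 10**2) - 4397)/(-19 - 9/3542) = ((-35 + 100)/(-23 + 100) - 4397)/(-67307/3542) = (65/77 - 4397)*(-3542/67307) = -338504/77*(-3542/67307) = 15571184/67307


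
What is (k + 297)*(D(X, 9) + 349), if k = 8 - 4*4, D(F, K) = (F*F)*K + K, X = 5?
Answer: 168487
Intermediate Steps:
D(F, K) = K + K*F**2 (D(F, K) = F**2*K + K = K*F**2 + K = K + K*F**2)
k = -8 (k = 8 - 16 = -8)
(k + 297)*(D(X, 9) + 349) = (-8 + 297)*(9*(1 + 5**2) + 349) = 289*(9*(1 + 25) + 349) = 289*(9*26 + 349) = 289*(234 + 349) = 289*583 = 168487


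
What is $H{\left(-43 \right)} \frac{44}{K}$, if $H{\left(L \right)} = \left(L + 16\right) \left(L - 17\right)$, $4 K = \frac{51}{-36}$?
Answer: $- \frac{3421440}{17} \approx -2.0126 \cdot 10^{5}$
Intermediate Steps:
$K = - \frac{17}{48}$ ($K = \frac{51 \frac{1}{-36}}{4} = \frac{51 \left(- \frac{1}{36}\right)}{4} = \frac{1}{4} \left(- \frac{17}{12}\right) = - \frac{17}{48} \approx -0.35417$)
$H{\left(L \right)} = \left(-17 + L\right) \left(16 + L\right)$ ($H{\left(L \right)} = \left(16 + L\right) \left(-17 + L\right) = \left(-17 + L\right) \left(16 + L\right)$)
$H{\left(-43 \right)} \frac{44}{K} = \left(-272 + \left(-43\right)^{2} - -43\right) \frac{44}{- \frac{17}{48}} = \left(-272 + 1849 + 43\right) 44 \left(- \frac{48}{17}\right) = 1620 \left(- \frac{2112}{17}\right) = - \frac{3421440}{17}$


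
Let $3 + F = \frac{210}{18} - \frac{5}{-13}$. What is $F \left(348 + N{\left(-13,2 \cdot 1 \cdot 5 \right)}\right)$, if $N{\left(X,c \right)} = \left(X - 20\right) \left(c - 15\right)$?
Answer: $\frac{60363}{13} \approx 4643.3$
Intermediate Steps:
$F = \frac{353}{39}$ ($F = -3 + \left(\frac{210}{18} - \frac{5}{-13}\right) = -3 + \left(210 \cdot \frac{1}{18} - - \frac{5}{13}\right) = -3 + \left(\frac{35}{3} + \frac{5}{13}\right) = -3 + \frac{470}{39} = \frac{353}{39} \approx 9.0513$)
$N{\left(X,c \right)} = \left(-20 + X\right) \left(-15 + c\right)$
$F \left(348 + N{\left(-13,2 \cdot 1 \cdot 5 \right)}\right) = \frac{353 \left(348 - \left(-495 + 33 \cdot 2 \cdot 1 \cdot 5\right)\right)}{39} = \frac{353 \left(348 + \left(300 - 20 \cdot 2 \cdot 5 + 195 - 13 \cdot 2 \cdot 5\right)\right)}{39} = \frac{353 \left(348 + \left(300 - 200 + 195 - 130\right)\right)}{39} = \frac{353 \left(348 + 165\right)}{39} = \frac{353}{39} \cdot 513 = \frac{60363}{13}$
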